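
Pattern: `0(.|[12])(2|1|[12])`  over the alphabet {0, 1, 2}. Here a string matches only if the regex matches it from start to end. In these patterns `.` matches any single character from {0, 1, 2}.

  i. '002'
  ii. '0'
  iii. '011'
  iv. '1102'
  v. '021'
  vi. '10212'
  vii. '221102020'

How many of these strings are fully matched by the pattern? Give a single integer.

i → match
ii → no match
iii → match
iv → no match — must start with '0'
v → match
vi → no match — must start with '0'
vii → no match — must start with '0'
Total matched: 3

3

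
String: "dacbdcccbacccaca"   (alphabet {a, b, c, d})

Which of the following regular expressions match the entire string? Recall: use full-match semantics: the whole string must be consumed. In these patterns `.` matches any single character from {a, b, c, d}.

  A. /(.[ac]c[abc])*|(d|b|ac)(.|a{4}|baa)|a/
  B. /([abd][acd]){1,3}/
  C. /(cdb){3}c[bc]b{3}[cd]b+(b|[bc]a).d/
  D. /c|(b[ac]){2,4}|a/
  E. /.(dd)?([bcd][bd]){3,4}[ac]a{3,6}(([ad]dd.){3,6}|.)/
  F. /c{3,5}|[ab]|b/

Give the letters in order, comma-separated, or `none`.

A → match
B → no match
C → no match — must start with "cdb"
D → no match
E → no match
F → no match

A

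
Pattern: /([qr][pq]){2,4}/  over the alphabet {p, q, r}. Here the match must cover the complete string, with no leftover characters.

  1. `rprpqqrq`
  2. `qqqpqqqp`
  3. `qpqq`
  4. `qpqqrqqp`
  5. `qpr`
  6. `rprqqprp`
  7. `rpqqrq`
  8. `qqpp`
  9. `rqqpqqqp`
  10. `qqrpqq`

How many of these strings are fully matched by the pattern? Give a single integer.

8

1 → match
2 → match
3 → match
4 → match
5 → no match
6 → match
7 → match
8 → no match
9 → match
10 → match
Total matched: 8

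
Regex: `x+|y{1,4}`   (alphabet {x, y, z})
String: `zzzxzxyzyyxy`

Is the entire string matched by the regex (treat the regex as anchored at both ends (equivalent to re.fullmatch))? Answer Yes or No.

No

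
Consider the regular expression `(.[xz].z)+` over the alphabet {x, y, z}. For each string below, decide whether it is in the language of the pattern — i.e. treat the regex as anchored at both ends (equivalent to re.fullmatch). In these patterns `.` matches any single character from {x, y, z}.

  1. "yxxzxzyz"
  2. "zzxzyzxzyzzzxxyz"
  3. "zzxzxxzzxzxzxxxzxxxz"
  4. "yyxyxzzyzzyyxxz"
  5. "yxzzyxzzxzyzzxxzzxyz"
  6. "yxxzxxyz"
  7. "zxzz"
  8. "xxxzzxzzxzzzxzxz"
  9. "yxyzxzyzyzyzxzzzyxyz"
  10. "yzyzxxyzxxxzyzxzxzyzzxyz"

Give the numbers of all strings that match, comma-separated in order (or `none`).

1. "yxxzxzyz" → match
2 → match
3 → match
4 → no match
5 → match
6. "yxxzxxyz" → match
7. "zxzz" → match
8 → match
9 → match
10 → match

1, 2, 3, 5, 6, 7, 8, 9, 10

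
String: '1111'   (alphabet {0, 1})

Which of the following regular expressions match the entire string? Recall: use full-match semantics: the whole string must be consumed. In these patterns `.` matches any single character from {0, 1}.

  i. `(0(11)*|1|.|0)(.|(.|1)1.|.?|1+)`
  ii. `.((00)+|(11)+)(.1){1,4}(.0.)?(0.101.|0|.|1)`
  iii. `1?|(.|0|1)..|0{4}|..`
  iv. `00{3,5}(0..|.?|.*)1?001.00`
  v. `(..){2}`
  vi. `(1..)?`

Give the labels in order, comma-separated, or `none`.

i, v

i → match
ii → no match
iii → no match
iv → no match — must start with '00'
v → match
vi → no match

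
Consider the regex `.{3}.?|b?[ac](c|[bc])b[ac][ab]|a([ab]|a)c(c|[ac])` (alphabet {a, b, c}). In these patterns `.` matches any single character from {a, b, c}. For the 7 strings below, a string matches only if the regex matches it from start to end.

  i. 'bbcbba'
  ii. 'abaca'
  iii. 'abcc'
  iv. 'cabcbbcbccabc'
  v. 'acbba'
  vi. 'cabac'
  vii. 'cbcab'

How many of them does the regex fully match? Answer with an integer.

1

i. 'bbcbba' → no match
ii. 'abaca' → no match
iii. 'abcc' → match
iv → no match
v. 'acbba' → no match
vi. 'cabac' → no match
vii. 'cbcab' → no match
Total matched: 1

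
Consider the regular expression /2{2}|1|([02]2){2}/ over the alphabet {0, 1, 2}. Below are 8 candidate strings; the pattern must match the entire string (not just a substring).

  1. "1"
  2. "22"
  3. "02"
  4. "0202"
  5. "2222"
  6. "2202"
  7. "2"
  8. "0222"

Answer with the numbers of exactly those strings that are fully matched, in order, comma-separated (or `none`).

1 → match
2 → match
3 → no match
4 → match
5 → match
6 → match
7 → no match
8 → match

1, 2, 4, 5, 6, 8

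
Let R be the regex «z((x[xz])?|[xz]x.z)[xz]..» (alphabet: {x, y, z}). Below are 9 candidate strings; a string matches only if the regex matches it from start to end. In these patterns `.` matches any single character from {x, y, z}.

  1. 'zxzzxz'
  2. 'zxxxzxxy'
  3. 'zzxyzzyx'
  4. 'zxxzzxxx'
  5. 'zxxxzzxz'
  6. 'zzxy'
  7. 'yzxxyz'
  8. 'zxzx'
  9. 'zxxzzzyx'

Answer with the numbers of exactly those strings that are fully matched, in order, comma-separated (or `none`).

1, 2, 3, 4, 5, 6, 8, 9

1. 'zxzzxz' → match
2. 'zxxxzxxy' → match
3. 'zzxyzzyx' → match
4. 'zxxzzxxx' → match
5. 'zxxxzzxz' → match
6. 'zzxy' → match
7. 'yzxxyz' → no match — must start with 'z'
8. 'zxzx' → match
9. 'zxxzzzyx' → match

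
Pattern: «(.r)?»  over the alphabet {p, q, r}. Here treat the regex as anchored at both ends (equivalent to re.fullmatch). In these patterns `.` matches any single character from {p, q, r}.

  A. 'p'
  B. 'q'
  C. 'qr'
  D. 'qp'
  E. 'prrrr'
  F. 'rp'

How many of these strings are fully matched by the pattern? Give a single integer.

1

A → no match
B → no match
C → match
D → no match
E → no match
F → no match
Total matched: 1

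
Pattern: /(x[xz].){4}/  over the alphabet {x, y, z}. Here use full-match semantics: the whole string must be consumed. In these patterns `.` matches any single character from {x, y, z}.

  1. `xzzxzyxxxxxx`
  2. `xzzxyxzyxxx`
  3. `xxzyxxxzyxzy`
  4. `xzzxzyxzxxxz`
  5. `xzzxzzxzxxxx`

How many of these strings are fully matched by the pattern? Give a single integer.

3

1. `xzzxzyxxxxxx` → match
2. `xzzxyxzyxxx` → no match
3. `xxzyxxxzyxzy` → no match
4. `xzzxzyxzxxxz` → match
5. `xzzxzzxzxxxx` → match
Total matched: 3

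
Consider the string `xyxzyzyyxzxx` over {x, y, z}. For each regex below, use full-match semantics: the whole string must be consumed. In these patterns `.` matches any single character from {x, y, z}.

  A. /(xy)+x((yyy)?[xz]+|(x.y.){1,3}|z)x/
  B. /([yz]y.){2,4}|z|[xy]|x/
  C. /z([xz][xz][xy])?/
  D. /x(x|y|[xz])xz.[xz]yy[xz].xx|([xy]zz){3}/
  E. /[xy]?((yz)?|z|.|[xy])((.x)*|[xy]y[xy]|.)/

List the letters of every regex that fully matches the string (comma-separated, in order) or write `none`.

A → no match
B → no match
C → no match — must start with `z`
D → match
E → no match

D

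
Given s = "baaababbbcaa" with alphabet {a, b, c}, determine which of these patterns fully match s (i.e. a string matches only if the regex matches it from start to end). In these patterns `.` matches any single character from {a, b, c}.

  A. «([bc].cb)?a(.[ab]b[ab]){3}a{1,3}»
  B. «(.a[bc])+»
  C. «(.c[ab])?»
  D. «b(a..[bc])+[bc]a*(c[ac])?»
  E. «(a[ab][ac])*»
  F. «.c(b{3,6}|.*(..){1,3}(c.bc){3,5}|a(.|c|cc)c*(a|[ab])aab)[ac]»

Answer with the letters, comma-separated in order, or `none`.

D

A → no match
B → no match
C → no match
D → match
E → no match
F → no match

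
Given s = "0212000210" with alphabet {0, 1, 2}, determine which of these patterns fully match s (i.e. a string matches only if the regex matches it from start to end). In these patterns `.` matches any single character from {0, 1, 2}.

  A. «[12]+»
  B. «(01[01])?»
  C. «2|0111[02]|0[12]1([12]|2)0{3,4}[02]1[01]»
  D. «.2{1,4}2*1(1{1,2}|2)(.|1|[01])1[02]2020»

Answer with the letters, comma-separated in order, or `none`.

A → no match
B → no match
C → match
D → no match — must end with "2020"

C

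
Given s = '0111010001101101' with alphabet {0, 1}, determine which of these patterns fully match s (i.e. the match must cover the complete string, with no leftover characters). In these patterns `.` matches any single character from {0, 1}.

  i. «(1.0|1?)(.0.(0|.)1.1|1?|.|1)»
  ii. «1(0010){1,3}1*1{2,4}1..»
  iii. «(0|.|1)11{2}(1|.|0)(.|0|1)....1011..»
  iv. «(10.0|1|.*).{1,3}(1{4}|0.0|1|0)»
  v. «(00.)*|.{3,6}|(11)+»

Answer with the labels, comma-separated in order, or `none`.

i → no match
ii → no match — must start with '10010'
iii → match
iv → match
v → no match

iii, iv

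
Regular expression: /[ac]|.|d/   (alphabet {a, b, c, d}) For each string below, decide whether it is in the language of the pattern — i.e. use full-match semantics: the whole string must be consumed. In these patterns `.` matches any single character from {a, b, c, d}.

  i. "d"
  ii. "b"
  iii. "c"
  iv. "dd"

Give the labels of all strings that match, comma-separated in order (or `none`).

i, ii, iii

i → match
ii → match
iii → match
iv → no match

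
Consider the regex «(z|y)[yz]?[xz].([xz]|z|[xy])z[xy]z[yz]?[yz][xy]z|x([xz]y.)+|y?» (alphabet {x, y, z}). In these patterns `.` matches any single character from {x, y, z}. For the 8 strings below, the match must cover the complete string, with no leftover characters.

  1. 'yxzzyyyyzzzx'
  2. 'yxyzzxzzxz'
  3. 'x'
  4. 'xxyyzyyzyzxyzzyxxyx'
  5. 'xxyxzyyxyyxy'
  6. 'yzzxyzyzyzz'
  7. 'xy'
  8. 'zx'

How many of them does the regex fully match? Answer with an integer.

1 → no match
2 → match
3 → no match
4 → match
5 → no match
6 → no match
7 → no match
8 → no match
Total matched: 2

2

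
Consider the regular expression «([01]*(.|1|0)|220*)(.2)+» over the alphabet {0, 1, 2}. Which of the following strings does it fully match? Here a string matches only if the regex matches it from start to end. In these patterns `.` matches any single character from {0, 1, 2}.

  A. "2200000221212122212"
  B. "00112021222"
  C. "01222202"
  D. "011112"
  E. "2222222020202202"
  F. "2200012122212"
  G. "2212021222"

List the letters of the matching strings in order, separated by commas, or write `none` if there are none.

A → match
B → match
C → match
D → match
E → no match
F → match
G → match

A, B, C, D, F, G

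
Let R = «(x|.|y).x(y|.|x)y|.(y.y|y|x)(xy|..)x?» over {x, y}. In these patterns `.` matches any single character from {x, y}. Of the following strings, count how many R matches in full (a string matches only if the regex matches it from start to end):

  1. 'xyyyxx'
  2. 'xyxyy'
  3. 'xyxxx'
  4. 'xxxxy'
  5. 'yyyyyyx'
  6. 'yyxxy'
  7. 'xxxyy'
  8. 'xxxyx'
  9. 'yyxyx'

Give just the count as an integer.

1 → match
2 → match
3 → match
4 → match
5 → match
6 → match
7 → match
8 → match
9 → match
Total matched: 9

9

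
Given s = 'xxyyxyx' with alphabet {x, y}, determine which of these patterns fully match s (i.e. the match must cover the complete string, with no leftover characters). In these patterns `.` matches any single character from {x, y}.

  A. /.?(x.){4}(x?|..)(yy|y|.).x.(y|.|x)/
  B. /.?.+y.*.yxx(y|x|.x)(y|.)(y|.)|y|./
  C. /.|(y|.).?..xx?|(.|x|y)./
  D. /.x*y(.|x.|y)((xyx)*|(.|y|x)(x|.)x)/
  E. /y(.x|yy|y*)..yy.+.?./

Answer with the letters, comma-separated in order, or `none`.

D

A → no match
B → no match
C → no match
D → match
E → no match — must start with 'y'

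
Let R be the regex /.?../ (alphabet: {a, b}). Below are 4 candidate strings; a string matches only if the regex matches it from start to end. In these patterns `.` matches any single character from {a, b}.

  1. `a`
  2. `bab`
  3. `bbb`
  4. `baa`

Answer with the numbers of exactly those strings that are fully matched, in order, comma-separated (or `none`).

1 → no match
2 → match
3 → match
4 → match

2, 3, 4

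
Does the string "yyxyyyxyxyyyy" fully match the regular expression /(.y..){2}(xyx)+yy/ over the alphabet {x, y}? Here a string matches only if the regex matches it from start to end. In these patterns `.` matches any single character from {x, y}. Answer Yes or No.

No

Every match must end with "xyxyy", but "yyxyyyxyxyyyy" does not.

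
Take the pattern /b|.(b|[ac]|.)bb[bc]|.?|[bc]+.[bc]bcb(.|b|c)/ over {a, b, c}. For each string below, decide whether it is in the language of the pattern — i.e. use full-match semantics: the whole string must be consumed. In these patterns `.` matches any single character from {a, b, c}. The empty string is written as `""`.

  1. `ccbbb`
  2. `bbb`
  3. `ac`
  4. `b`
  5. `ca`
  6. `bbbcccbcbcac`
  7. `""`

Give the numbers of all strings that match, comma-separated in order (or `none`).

1 → match
2 → no match
3 → no match
4 → match
5 → no match
6 → no match
7 → match

1, 4, 7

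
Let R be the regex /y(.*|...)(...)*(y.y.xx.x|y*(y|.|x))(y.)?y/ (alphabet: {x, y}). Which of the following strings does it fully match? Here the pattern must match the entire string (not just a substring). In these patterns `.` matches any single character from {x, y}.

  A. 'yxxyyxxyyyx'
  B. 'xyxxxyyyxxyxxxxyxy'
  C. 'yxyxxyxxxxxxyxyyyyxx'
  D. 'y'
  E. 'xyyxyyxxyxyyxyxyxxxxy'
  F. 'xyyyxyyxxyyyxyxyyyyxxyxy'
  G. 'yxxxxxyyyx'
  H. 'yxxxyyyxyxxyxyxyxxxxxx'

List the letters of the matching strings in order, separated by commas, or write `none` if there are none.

A → no match — must end with 'y'
B → no match — must start with 'y'
C → no match — must end with 'y'
D → no match
E → no match — must start with 'y'
F → no match — must start with 'y'
G → no match — must end with 'y'
H → no match — must end with 'y'

none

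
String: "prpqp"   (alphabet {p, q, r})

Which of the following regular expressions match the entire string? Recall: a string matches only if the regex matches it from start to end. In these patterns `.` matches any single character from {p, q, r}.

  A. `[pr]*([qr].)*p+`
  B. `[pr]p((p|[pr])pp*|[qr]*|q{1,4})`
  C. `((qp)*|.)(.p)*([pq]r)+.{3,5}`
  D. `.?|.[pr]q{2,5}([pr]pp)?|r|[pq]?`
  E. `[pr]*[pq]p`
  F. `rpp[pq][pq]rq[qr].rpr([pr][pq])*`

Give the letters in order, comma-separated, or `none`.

A → no match
B → no match
C → match
D → no match
E → match
F → no match — must start with "rpp"

C, E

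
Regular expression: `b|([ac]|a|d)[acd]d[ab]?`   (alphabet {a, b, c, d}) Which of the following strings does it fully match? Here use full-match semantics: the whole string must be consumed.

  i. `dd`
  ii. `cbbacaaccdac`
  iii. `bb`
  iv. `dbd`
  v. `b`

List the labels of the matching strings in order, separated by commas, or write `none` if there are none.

i. `dd` → no match
ii. `cbbacaaccdac` → no match
iii. `bb` → no match
iv. `dbd` → no match
v. `b` → match

v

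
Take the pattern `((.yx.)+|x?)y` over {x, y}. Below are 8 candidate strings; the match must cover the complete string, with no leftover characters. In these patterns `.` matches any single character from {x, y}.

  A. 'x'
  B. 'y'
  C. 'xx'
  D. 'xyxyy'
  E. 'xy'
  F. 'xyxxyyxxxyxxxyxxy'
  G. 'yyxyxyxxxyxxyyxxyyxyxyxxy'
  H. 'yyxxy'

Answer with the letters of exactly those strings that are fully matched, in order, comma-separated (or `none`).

B, D, E, F, G, H

A → no match — must end with 'y'
B → match
C → no match — must end with 'y'
D → match
E → match
F → match
G → match
H → match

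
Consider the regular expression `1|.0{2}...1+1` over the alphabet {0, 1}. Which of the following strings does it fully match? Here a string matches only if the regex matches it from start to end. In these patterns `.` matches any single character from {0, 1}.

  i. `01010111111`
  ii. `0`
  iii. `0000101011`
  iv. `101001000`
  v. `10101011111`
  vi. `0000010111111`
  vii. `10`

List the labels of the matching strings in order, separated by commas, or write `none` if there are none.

i → no match
ii → no match
iii → no match
iv → no match
v → no match
vi → no match
vii → no match

none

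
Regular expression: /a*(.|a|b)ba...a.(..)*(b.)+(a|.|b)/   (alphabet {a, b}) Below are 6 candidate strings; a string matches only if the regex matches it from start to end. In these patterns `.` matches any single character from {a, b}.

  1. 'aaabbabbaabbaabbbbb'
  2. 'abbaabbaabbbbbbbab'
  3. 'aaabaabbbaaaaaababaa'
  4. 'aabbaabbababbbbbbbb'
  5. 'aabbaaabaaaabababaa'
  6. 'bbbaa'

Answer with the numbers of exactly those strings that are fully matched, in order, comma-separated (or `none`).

1 → no match
2 → match
3 → no match
4 → match
5 → match
6 → no match

2, 4, 5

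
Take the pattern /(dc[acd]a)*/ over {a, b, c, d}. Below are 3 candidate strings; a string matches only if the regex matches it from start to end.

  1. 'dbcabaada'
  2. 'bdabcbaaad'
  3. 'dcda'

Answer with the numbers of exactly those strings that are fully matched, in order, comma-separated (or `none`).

1 → no match
2 → no match
3 → match

3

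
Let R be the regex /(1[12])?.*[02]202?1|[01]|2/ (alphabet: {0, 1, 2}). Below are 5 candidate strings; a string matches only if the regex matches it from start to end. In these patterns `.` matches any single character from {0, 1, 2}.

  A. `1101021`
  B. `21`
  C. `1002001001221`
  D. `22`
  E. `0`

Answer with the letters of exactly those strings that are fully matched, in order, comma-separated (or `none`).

E

A → no match
B → no match
C → no match
D → no match
E → match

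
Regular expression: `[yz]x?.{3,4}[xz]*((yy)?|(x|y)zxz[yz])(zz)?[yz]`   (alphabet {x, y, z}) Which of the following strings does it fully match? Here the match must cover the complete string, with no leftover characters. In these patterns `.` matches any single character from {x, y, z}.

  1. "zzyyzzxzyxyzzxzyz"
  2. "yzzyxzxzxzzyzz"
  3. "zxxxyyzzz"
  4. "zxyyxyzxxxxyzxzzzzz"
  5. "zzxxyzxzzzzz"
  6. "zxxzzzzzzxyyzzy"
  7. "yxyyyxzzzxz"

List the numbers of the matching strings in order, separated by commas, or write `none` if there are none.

1 → no match
2 → no match
3 → match
4 → match
5 → match
6 → match
7 → match

3, 4, 5, 6, 7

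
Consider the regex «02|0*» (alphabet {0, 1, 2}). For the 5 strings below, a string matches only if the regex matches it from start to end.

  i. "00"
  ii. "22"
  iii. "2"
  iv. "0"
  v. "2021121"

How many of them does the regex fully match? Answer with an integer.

2

i → match
ii → no match
iii → no match
iv → match
v → no match
Total matched: 2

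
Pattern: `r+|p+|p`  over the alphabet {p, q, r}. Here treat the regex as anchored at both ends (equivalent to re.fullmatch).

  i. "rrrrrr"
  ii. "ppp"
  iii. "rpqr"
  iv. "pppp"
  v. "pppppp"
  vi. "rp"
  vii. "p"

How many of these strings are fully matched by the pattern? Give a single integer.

5

i. "rrrrrr" → match
ii. "ppp" → match
iii. "rpqr" → no match
iv. "pppp" → match
v. "pppppp" → match
vi. "rp" → no match
vii. "p" → match
Total matched: 5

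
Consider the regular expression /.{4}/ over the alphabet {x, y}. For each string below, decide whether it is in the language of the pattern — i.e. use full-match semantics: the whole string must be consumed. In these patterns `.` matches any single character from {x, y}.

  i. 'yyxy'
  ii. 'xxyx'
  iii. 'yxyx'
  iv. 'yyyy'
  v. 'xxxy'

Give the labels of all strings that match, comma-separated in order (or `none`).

i → match
ii → match
iii → match
iv → match
v → match

i, ii, iii, iv, v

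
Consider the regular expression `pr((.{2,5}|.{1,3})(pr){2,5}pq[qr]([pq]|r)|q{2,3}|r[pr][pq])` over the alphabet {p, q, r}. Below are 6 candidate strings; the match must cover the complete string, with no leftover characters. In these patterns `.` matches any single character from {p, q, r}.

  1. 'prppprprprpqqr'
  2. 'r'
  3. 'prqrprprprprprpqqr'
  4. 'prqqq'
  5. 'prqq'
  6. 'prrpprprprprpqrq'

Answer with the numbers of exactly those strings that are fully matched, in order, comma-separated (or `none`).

1, 3, 4, 5, 6

1 → match
2. 'r' → no match — must start with 'pr'
3 → match
4. 'prqqq' → match
5. 'prqq' → match
6 → match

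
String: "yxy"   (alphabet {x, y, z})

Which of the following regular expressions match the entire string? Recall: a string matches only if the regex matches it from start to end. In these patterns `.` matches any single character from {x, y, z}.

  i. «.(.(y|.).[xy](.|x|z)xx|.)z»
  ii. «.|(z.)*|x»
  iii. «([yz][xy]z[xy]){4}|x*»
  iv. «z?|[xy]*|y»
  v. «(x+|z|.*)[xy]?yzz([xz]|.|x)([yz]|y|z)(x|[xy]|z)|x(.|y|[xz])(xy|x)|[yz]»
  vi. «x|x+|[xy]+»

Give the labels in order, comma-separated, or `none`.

iv, vi

i → no match — must end with "z"
ii → no match
iii → no match
iv → match
v → no match
vi → match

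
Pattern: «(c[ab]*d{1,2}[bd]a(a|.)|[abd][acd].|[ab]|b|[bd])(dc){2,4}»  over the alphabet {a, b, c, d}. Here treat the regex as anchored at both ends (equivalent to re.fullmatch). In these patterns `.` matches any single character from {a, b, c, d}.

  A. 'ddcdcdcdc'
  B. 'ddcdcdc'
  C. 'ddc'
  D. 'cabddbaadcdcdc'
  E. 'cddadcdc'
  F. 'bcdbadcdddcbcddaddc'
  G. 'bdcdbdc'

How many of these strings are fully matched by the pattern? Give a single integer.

3

A. 'ddcdcdcdc' → match
B. 'ddcdcdc' → match
C. 'ddc' → no match
D → match
E. 'cddadcdc' → no match
F → no match
G. 'bdcdbdc' → no match
Total matched: 3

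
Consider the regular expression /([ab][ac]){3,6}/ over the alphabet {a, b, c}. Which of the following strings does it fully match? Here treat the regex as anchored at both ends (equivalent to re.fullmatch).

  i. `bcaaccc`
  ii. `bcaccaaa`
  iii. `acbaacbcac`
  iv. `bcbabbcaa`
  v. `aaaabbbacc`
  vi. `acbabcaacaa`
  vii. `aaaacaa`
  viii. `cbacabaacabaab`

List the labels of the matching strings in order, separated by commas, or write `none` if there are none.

i. `bcaaccc` → no match
ii. `bcaccaaa` → no match
iii. `acbaacbcac` → match
iv. `bcbabbcaa` → no match
v. `aaaabbbacc` → no match
vi. `acbabcaacaa` → no match
vii. `aaaacaa` → no match
viii → no match

iii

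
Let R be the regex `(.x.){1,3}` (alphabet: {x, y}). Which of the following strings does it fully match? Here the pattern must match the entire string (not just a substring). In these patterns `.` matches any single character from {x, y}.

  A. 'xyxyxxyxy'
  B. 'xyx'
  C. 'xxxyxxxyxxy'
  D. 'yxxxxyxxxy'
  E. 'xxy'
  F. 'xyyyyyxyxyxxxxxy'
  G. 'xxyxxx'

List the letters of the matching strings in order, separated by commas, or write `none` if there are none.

A → no match
B → no match
C → no match
D → no match
E → match
F → no match
G → match

E, G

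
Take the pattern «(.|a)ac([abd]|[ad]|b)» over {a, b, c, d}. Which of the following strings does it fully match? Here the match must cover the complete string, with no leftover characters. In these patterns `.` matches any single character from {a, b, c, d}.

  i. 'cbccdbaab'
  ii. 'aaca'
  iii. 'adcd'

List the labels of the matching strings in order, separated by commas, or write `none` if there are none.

i → no match
ii → match
iii → no match

ii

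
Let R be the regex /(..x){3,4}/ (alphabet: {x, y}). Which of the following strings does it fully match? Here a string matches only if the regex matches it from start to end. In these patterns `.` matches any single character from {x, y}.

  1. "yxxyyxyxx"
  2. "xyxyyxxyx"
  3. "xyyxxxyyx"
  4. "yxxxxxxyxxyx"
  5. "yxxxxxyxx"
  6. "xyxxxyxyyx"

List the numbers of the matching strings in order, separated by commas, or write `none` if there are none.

1 → match
2 → match
3 → no match
4 → match
5 → match
6 → no match

1, 2, 4, 5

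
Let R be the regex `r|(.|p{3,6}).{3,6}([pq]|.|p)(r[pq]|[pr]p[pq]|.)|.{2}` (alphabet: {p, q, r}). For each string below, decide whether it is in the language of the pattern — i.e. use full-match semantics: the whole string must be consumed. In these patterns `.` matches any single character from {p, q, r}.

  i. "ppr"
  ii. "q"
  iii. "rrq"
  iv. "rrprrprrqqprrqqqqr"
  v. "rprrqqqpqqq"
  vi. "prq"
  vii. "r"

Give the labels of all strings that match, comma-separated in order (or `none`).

vii

i. "ppr" → no match
ii. "q" → no match
iii. "rrq" → no match
iv → no match
v. "rprrqqqpqqq" → no match
vi. "prq" → no match
vii. "r" → match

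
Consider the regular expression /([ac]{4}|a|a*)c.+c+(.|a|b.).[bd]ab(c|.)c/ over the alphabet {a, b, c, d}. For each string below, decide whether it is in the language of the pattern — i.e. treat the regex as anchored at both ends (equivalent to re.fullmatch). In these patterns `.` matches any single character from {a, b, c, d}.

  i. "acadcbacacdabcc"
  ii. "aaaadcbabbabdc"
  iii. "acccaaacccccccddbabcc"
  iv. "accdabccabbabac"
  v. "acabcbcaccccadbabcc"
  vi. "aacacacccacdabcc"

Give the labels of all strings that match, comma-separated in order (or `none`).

i, iii, iv, v, vi

i → match
ii → no match
iii → match
iv → match
v → match
vi → match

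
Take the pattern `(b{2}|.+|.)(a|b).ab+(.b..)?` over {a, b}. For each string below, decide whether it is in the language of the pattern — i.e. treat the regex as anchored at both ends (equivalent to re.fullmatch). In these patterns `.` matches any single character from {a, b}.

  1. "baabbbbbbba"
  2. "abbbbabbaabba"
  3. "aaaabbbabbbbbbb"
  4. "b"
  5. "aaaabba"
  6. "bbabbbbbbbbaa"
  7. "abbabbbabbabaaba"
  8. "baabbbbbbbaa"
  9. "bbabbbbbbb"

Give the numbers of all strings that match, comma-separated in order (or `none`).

3

1. "baabbbbbbba" → no match
2 → no match
3 → match
4. "b" → no match
5. "aaaabba" → no match
6 → no match
7 → no match
8. "baabbbbbbbaa" → no match
9. "bbabbbbbbb" → no match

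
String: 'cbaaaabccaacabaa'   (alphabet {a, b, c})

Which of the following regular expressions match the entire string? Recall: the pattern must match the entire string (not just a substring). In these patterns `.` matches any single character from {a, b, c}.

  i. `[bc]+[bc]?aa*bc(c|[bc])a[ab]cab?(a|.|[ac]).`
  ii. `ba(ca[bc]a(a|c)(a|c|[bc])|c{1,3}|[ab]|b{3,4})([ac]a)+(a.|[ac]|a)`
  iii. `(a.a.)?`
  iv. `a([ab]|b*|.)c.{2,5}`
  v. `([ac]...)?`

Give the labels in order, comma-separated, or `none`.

i → match
ii → no match — must start with 'ba'
iii → no match
iv → no match — must start with 'a'
v → no match

i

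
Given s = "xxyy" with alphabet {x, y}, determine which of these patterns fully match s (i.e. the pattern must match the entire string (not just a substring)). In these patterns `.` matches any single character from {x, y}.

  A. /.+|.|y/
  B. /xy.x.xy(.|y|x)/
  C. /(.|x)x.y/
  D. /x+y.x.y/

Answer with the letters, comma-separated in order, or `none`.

A, C

A → match
B → no match — must start with "xy"
C → match
D → no match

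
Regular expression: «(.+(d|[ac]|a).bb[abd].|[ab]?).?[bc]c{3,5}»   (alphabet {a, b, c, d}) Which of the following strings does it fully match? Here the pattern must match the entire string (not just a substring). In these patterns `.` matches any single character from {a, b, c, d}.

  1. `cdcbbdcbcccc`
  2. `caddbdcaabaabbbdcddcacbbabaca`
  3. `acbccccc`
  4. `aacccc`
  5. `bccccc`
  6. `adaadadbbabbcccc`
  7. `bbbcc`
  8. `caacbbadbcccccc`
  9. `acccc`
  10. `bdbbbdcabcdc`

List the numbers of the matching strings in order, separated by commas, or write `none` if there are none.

1. `cdcbbdcbcccc` → match
2 → no match — must end with `c`
3. `acbccccc` → match
4. `aacccc` → match
5. `bccccc` → match
6 → match
7. `bbbcc` → no match
8 → match
9. `acccc` → match
10. `bdbbbdcabcdc` → no match

1, 3, 4, 5, 6, 8, 9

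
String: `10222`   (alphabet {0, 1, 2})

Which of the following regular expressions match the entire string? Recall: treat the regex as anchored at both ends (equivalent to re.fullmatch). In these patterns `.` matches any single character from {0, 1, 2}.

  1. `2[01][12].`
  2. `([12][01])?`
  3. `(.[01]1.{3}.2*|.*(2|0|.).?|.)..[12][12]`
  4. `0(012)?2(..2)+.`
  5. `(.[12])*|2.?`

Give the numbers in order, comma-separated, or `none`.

1 → no match — must start with `2`
2 → no match
3 → match
4 → no match — must start with `0`
5 → no match

3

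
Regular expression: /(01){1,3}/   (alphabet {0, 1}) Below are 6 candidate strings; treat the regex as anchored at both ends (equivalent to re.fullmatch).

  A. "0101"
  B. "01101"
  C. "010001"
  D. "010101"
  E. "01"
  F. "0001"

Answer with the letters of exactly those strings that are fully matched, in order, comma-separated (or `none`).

A, D, E

A → match
B → no match
C → no match
D → match
E → match
F → no match — must start with "01"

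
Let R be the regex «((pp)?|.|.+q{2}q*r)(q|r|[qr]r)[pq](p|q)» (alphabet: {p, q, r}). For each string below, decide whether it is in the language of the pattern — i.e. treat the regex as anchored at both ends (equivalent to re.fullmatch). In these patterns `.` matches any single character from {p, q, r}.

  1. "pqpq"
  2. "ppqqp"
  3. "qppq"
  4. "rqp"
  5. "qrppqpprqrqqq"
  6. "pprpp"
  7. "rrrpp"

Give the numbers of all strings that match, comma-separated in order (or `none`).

1 → match
2 → match
3 → no match
4 → match
5 → no match
6 → match
7 → match

1, 2, 4, 6, 7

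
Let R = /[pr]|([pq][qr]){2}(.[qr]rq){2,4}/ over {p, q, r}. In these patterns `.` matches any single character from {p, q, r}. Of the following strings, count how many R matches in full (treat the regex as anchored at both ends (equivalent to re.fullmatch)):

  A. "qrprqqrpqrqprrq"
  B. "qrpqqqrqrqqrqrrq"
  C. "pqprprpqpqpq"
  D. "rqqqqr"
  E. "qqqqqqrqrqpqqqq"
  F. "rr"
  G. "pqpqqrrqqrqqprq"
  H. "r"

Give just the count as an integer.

1

A → no match
B → no match
C. "pqprprpqpqpq" → no match
D. "rqqqqr" → no match
E → no match
F. "rr" → no match
G → no match
H. "r" → match
Total matched: 1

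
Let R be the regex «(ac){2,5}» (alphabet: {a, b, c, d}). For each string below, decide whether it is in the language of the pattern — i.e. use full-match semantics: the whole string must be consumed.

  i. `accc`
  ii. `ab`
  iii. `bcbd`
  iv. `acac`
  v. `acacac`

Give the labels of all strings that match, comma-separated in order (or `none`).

i → no match — must end with `ac`
ii → no match — must start with `ac`
iii → no match — must start with `ac`
iv → match
v → match

iv, v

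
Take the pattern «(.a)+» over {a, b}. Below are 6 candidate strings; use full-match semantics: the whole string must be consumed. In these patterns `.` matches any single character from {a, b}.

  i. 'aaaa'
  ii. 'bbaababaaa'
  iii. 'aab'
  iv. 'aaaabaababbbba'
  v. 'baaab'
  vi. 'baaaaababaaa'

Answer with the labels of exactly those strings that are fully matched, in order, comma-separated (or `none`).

i, vi

i → match
ii → no match
iii → no match — must end with 'a'
iv → no match
v → no match — must end with 'a'
vi → match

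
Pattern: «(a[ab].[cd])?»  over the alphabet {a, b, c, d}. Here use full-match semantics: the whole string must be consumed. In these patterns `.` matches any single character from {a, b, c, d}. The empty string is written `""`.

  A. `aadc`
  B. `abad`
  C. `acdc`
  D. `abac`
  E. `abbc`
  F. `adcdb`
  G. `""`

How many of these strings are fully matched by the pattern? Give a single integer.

5

A → match
B → match
C → no match
D → match
E → match
F → no match
G → match
Total matched: 5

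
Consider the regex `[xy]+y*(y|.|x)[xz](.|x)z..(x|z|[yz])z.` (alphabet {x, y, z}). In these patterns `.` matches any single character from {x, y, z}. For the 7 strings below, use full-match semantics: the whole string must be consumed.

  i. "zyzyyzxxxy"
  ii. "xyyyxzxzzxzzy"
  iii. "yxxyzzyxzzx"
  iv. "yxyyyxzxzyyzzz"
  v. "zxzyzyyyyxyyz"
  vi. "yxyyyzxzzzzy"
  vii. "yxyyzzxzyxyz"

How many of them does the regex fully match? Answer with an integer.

i. "zyzyyzxxxy" → no match
ii → match
iii. "yxxyzzyxzzx" → no match
iv → match
v → no match
vi. "yxyyyzxzzzzy" → no match
vii. "yxyyzzxzyxyz" → no match
Total matched: 2

2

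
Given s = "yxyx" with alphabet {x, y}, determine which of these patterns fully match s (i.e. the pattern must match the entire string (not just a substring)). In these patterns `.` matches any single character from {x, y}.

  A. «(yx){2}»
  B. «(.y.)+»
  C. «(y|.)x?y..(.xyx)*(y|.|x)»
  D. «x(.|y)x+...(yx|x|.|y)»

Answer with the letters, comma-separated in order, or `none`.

A

A → match
B → no match
C → no match
D → no match — must start with "x"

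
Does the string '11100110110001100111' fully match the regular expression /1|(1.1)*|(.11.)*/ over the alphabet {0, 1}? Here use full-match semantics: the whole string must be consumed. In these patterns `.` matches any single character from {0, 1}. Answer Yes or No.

No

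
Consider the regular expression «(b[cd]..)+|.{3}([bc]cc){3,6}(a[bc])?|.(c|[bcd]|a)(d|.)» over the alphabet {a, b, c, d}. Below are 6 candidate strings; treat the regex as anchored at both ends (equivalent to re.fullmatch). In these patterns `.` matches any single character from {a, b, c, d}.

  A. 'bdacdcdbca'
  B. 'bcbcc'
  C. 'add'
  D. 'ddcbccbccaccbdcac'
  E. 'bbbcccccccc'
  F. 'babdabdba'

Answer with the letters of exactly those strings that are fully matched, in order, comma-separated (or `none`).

C

A → no match
B → no match
C → match
D → no match
E → no match
F → no match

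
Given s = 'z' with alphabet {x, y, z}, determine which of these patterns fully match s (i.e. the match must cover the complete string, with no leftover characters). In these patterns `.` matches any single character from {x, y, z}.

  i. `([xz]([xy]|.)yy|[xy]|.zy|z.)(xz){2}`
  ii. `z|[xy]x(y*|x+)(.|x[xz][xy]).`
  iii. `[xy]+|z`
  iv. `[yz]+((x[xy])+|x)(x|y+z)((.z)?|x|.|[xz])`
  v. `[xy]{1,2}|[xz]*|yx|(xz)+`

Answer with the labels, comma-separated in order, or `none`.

i → no match — must end with 'xz'
ii → match
iii → match
iv → no match
v → match

ii, iii, v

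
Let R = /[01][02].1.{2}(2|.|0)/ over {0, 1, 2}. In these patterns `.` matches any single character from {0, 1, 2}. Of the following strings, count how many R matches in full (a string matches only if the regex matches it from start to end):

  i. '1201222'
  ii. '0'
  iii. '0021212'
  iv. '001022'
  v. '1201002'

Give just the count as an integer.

i → match
ii → no match
iii → match
iv → no match
v → match
Total matched: 3

3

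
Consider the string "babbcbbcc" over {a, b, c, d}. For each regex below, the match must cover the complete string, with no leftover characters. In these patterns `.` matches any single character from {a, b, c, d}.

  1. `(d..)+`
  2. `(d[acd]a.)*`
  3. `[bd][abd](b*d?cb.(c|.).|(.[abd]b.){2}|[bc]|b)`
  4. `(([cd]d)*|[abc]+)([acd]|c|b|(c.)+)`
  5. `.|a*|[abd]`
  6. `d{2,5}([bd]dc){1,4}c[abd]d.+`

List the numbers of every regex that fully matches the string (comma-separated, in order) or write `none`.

1 → no match — must start with "d"
2 → no match
3 → match
4 → match
5 → no match
6 → no match — must start with "d"

3, 4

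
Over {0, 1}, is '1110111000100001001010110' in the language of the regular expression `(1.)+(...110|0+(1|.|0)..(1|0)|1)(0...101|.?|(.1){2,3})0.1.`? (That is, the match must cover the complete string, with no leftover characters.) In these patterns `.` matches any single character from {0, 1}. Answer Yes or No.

Yes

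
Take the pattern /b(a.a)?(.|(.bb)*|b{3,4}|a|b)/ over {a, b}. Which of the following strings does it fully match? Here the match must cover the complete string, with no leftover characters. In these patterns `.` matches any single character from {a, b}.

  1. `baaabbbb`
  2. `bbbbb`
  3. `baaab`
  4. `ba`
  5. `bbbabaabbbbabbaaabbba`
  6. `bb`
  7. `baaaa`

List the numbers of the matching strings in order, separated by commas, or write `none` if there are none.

1, 2, 3, 4, 6, 7

1 → match
2 → match
3 → match
4 → match
5 → no match
6 → match
7 → match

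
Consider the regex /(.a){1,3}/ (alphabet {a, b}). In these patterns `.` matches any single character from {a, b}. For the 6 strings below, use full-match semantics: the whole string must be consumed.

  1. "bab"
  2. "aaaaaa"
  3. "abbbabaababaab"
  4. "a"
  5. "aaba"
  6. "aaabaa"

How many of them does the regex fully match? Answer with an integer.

2

1 → no match — must end with "a"
2 → match
3 → no match — must end with "a"
4 → no match
5 → match
6 → no match
Total matched: 2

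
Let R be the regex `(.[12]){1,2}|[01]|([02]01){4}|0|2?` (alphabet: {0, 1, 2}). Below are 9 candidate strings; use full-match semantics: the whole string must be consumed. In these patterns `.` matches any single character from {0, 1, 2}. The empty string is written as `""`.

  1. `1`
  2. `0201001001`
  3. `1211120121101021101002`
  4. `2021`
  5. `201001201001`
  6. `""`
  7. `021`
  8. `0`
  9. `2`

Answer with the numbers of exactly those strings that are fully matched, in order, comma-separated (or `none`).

1. `1` → match
2. `0201001001` → no match
3 → no match
4. `2021` → no match
5. `201001201001` → match
6. `""` → match
7. `021` → no match
8. `0` → match
9. `2` → match

1, 5, 6, 8, 9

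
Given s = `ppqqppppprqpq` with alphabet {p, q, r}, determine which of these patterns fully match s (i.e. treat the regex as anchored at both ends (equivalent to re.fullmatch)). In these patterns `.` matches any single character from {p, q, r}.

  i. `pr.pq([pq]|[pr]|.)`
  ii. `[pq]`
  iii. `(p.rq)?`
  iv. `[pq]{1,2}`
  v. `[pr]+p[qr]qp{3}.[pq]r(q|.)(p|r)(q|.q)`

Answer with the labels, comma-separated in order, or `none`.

v

i → no match — must start with `pr`
ii → no match
iii → no match
iv → no match
v → match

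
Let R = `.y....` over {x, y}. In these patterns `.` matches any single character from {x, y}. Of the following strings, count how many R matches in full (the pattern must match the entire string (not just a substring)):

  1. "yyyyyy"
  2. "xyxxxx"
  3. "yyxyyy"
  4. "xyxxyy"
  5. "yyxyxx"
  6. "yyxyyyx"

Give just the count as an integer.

5

1 → match
2 → match
3 → match
4 → match
5 → match
6 → no match
Total matched: 5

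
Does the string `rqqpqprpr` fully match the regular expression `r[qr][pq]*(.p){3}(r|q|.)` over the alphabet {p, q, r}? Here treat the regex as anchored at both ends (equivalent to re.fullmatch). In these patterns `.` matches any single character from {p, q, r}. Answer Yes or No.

Yes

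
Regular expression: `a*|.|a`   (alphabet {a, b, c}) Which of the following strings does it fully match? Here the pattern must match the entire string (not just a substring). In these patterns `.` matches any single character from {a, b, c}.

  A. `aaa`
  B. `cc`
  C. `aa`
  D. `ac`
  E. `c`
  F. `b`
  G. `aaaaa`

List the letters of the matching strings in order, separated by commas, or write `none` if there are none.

A → match
B → no match
C → match
D → no match
E → match
F → match
G → match

A, C, E, F, G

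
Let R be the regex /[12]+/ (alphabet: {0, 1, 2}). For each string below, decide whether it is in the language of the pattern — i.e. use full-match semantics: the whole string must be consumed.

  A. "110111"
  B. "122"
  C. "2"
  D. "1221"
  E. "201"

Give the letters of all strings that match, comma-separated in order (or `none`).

A → no match
B → match
C → match
D → match
E → no match

B, C, D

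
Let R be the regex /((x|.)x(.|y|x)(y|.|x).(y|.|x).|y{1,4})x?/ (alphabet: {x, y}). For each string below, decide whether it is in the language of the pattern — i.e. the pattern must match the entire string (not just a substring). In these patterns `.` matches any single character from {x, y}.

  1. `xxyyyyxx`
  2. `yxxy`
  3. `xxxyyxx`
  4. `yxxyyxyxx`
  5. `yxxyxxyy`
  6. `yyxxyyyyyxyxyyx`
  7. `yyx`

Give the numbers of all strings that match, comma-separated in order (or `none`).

1, 3, 7

1. `xxyyyyxx` → match
2. `yxxy` → no match
3. `xxxyyxx` → match
4. `yxxyyxyxx` → no match
5. `yxxyxxyy` → no match
6 → no match
7. `yyx` → match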